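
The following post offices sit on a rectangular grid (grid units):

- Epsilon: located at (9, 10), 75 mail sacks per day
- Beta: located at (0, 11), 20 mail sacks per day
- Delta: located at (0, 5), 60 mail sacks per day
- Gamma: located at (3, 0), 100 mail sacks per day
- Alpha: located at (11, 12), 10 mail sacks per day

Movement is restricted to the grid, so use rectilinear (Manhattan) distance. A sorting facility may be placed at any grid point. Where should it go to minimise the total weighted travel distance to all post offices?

(3, 5)

Manhattan distance separates: Σwᵢ(|x−xᵢ|+|y−yᵢ|) = Σwᵢ|x−xᵢ| + Σwᵢ|y−yᵢ|, so x and y are optimised independently as 1-D weighted medians.
Total weight W = 265; half = 132.5.
x-coordinate, sorted with cumulative weight:
  x=0 (Beta, w=20) cum 20
  x=0 (Delta, w=60) cum 80
  x=3 (Gamma, w=100) cum 180  ← median
  x=9 (Epsilon, w=75) cum 255
  x=11 (Alpha, w=10) cum 265
⇒ x* = 3
y-coordinate, sorted with cumulative weight:
  y=0 (Gamma, w=100) cum 100
  y=5 (Delta, w=60) cum 160  ← median
  y=10 (Epsilon, w=75) cum 235
  y=11 (Beta, w=20) cum 255
  y=12 (Alpha, w=10) cum 265
⇒ y* = 5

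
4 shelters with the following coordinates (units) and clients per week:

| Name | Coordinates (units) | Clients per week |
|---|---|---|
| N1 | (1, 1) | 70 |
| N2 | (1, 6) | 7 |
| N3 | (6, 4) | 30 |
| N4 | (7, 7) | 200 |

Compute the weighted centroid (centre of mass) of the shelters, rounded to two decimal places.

The minimiser of Σwᵢ‖p−pᵢ‖² is the weighted centroid p* = (Σwᵢpᵢ)/(Σwᵢ).
Σwᵢ = 307.
Σwᵢxᵢ = 70·1 + 7·1 + 30·6 + 200·7 = 1657.
Σwᵢyᵢ = 70·1 + 7·6 + 30·4 + 200·7 = 1632.
x* = 1657/307 = 5.40, y* = 1632/307 = 5.32.

(5.40, 5.32)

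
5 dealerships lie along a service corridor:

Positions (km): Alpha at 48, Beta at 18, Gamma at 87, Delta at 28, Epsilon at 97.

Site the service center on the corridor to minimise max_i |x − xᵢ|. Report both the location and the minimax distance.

location 57.5, max distance 39.5

The 1-center on a line is the midpoint of the two extreme points: leftmost at 18, rightmost at 97.
Optimal location = (18 + 97)/2 = 57.5; maximum distance = (97 − 18)/2 = 39.5.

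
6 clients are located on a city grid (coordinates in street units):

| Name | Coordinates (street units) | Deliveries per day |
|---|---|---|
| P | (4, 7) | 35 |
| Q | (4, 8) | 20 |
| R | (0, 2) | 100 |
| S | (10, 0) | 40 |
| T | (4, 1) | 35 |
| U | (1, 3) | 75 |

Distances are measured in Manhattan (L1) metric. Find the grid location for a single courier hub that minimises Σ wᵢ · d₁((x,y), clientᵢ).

Manhattan distance separates: Σwᵢ(|x−xᵢ|+|y−yᵢ|) = Σwᵢ|x−xᵢ| + Σwᵢ|y−yᵢ|, so x and y are optimised independently as 1-D weighted medians.
Total weight W = 305; half = 152.5.
x-coordinate, sorted with cumulative weight:
  x=0 (R, w=100) cum 100
  x=1 (U, w=75) cum 175  ← median
  x=4 (P, w=35) cum 210
  x=4 (Q, w=20) cum 230
  x=4 (T, w=35) cum 265
  x=10 (S, w=40) cum 305
⇒ x* = 1
y-coordinate, sorted with cumulative weight:
  y=0 (S, w=40) cum 40
  y=1 (T, w=35) cum 75
  y=2 (R, w=100) cum 175  ← median
  y=3 (U, w=75) cum 250
  y=7 (P, w=35) cum 285
  y=8 (Q, w=20) cum 305
⇒ y* = 2

(1, 2)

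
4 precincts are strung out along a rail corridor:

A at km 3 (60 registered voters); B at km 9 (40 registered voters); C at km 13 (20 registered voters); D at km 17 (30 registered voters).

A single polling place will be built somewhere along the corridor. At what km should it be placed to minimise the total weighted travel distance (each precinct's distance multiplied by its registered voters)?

For a sum of weighted absolute distances on a line, the optimum is the weighted median (not the mean). Total weight W = 150; half-weight = 75.
Sort by position and accumulate weight:
  km 3 (A, w=60) → cum 60
  km 9 (B, w=40) → cum 100  ≥ 75 → median here
  km 13 (C, w=20) → cum 120
  km 17 (D, w=30) → cum 150
Optimal location: km 9.

x = 9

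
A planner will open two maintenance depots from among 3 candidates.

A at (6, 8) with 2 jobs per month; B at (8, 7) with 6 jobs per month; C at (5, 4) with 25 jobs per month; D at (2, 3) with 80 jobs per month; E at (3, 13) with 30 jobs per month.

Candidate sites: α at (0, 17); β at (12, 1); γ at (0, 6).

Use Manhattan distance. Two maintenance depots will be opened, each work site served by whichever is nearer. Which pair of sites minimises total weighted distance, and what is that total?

Evaluate every pair (each demand assigned to the nearer of the two):
  {α, γ}: total = 855
  {β, γ}: total = 945
  {α, β}: total = 1506
Best pair: {α, γ} with total 855.

{α, γ}, total 855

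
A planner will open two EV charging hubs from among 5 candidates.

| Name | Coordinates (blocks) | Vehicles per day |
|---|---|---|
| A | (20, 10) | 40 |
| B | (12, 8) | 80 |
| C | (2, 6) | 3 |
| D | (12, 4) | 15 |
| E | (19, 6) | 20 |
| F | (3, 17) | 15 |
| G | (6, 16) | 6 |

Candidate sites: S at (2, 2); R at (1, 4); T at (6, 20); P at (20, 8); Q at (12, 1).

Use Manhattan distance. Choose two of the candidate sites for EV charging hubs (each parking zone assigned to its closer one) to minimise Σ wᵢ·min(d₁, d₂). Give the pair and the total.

Evaluate every pair (each demand assigned to the nearer of the two):
  {T, P}: total = 1128
  {R, P}: total = 1281
  {P, Q}: total = 1291
  {S, P}: total = 1320
  {T, Q}: total = 1684
  {R, Q}: total = 1861
  {S, Q}: total = 1885
  {R, T}: total = 2848
  {S, T}: total = 2966
  {S, R}: total = 3101
Best pair: {T, P} with total 1128.

{T, P}, total 1128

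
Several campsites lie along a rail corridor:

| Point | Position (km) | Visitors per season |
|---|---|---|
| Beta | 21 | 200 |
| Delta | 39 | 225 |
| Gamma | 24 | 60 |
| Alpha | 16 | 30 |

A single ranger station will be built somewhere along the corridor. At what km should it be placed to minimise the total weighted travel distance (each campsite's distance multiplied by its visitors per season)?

For a sum of weighted absolute distances on a line, the optimum is the weighted median (not the mean). Total weight W = 515; half-weight = 257.5.
Sort by position and accumulate weight:
  km 16 (Alpha, w=30) → cum 30
  km 21 (Beta, w=200) → cum 230
  km 24 (Gamma, w=60) → cum 290  ≥ 257.5 → median here
  km 39 (Delta, w=225) → cum 515
Optimal location: km 24.

x = 24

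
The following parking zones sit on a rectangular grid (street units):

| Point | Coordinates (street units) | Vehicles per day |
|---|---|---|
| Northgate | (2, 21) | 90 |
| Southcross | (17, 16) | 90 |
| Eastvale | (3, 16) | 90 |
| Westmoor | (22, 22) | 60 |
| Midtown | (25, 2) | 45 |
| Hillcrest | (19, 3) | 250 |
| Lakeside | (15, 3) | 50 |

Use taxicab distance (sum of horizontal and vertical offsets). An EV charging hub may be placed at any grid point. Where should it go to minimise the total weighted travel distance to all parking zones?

Manhattan distance separates: Σwᵢ(|x−xᵢ|+|y−yᵢ|) = Σwᵢ|x−xᵢ| + Σwᵢ|y−yᵢ|, so x and y are optimised independently as 1-D weighted medians.
Total weight W = 675; half = 337.5.
x-coordinate, sorted with cumulative weight:
  x=2 (Northgate, w=90) cum 90
  x=3 (Eastvale, w=90) cum 180
  x=15 (Lakeside, w=50) cum 230
  x=17 (Southcross, w=90) cum 320
  x=19 (Hillcrest, w=250) cum 570  ← median
  x=22 (Westmoor, w=60) cum 630
  x=25 (Midtown, w=45) cum 675
⇒ x* = 19
y-coordinate, sorted with cumulative weight:
  y=2 (Midtown, w=45) cum 45
  y=3 (Hillcrest, w=250) cum 295
  y=3 (Lakeside, w=50) cum 345  ← median
  y=16 (Southcross, w=90) cum 435
  y=16 (Eastvale, w=90) cum 525
  y=21 (Northgate, w=90) cum 615
  y=22 (Westmoor, w=60) cum 675
⇒ y* = 3

(19, 3)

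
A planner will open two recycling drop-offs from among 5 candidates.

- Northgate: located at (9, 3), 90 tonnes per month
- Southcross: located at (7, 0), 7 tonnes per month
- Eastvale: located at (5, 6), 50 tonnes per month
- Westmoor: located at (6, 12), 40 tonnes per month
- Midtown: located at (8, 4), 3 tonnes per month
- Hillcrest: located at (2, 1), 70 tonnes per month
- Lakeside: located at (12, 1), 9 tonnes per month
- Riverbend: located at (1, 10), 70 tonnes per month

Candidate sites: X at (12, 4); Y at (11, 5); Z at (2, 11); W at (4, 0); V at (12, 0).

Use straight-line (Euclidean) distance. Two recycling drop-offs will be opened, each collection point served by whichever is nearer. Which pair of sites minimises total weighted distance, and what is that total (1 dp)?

Evaluate every pair (each demand assigned to the nearer of the two):
  {Z, W}: total = 1347.3
  {Y, Z}: total = 1590.9
  {X, Z}: total = 1623.9
  {Z, V}: total = 1698.3
  {Y, W}: total = 1857.7
  {X, W}: total = 1936.1
  {W, V}: total = 2106.9
  {Y, V}: total = 2428.3
  {X, Y}: total = 2456.1
  {X, V}: total = 2685.2
Best pair: {Z, W} with total 1347.3.

{Z, W}, total 1347.3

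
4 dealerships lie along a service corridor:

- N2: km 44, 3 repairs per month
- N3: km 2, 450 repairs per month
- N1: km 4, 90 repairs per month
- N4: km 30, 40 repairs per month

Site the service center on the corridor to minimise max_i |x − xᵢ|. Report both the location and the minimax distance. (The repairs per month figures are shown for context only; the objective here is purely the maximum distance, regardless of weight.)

location 23, max distance 21

The 1-center on a line is the midpoint of the two extreme points: leftmost at 2, rightmost at 44.
Optimal location = (2 + 44)/2 = 23; maximum distance = (44 − 2)/2 = 21.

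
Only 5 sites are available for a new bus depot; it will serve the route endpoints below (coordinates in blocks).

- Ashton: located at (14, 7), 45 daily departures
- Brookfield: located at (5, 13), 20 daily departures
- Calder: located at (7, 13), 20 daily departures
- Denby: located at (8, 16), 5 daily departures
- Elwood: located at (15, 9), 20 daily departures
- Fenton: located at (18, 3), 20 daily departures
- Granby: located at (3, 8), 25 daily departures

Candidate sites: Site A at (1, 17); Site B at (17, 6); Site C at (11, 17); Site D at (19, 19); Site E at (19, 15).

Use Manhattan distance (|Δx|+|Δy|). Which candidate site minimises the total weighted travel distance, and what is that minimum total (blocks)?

Site B, total 1575 blocks

Total weighted distance at each candidate:
  Site A (1, 17): total = 2770
  Site B (17, 6): total = 1575
  Site C (11, 17): total = 2050
  Site D (19, 19): total = 2890
  Site E (19, 15): total = 2280
Minimum is at Site B with total 1575 blocks.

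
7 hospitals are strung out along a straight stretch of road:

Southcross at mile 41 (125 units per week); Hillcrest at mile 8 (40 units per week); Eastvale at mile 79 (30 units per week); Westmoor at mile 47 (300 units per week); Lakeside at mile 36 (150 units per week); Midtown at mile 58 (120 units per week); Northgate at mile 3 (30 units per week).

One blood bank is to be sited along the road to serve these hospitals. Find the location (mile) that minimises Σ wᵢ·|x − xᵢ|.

x = 47

For a sum of weighted absolute distances on a line, the optimum is the weighted median (not the mean). Total weight W = 795; half-weight = 397.5.
Sort by position and accumulate weight:
  mile 3 (Northgate, w=30) → cum 30
  mile 8 (Hillcrest, w=40) → cum 70
  mile 36 (Lakeside, w=150) → cum 220
  mile 41 (Southcross, w=125) → cum 345
  mile 47 (Westmoor, w=300) → cum 645  ≥ 397.5 → median here
  mile 58 (Midtown, w=120) → cum 765
  mile 79 (Eastvale, w=30) → cum 795
Optimal location: mile 47.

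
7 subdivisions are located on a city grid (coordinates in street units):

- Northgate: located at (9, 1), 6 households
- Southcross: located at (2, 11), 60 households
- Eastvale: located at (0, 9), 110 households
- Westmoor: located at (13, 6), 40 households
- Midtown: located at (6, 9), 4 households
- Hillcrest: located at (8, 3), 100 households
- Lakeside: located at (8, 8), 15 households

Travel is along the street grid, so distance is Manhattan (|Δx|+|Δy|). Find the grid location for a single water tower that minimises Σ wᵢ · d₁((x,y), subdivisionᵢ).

(2, 9)

Manhattan distance separates: Σwᵢ(|x−xᵢ|+|y−yᵢ|) = Σwᵢ|x−xᵢ| + Σwᵢ|y−yᵢ|, so x and y are optimised independently as 1-D weighted medians.
Total weight W = 335; half = 167.5.
x-coordinate, sorted with cumulative weight:
  x=0 (Eastvale, w=110) cum 110
  x=2 (Southcross, w=60) cum 170  ← median
  x=6 (Midtown, w=4) cum 174
  x=8 (Hillcrest, w=100) cum 274
  x=8 (Lakeside, w=15) cum 289
  x=9 (Northgate, w=6) cum 295
  x=13 (Westmoor, w=40) cum 335
⇒ x* = 2
y-coordinate, sorted with cumulative weight:
  y=1 (Northgate, w=6) cum 6
  y=3 (Hillcrest, w=100) cum 106
  y=6 (Westmoor, w=40) cum 146
  y=8 (Lakeside, w=15) cum 161
  y=9 (Eastvale, w=110) cum 271  ← median
  y=9 (Midtown, w=4) cum 275
  y=11 (Southcross, w=60) cum 335
⇒ y* = 9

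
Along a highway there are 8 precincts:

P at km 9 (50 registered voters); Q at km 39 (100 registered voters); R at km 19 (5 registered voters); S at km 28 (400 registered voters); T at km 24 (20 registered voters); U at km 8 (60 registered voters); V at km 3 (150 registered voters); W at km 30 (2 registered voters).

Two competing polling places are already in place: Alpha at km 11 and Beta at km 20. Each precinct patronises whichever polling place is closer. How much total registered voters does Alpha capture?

260

The indifferent point is the midpoint (11+20)/2 = 15.5; precincts left of it (closer to Alpha at 11) go to Alpha, those right go to Beta.
  V at 3 (w=150) → Alpha
  U at 8 (w=60) → Alpha
  P at 9 (w=50) → Alpha
  R at 19 (w=5) → Beta
  T at 24 (w=20) → Beta
  S at 28 (w=400) → Beta
  W at 30 (w=2) → Beta
  Q at 39 (w=100) → Beta
Alpha captures 260; Beta captures 527.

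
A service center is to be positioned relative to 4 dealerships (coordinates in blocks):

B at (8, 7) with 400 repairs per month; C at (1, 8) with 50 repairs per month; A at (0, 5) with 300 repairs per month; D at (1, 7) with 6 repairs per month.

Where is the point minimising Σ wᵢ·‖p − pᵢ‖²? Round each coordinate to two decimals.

The minimiser of Σwᵢ‖p−pᵢ‖² is the weighted centroid p* = (Σwᵢpᵢ)/(Σwᵢ).
Σwᵢ = 756.
Σwᵢxᵢ = 400·8 + 50·1 + 300·0 + 6·1 = 3256.
Σwᵢyᵢ = 400·7 + 50·8 + 300·5 + 6·7 = 4742.
x* = 3256/756 = 4.31, y* = 4742/756 = 6.27.

(4.31, 6.27)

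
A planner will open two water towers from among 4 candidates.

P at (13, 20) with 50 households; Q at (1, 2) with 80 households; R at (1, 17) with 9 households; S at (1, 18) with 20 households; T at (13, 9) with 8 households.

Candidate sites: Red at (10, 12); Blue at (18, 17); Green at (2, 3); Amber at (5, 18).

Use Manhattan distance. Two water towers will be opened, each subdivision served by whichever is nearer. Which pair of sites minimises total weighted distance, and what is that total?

{Green, Amber}, total 921

Evaluate every pair (each demand assigned to the nearer of the two):
  {Green, Amber}: total = 921
  {Blue, Green}: total = 1119
  {Red, Green}: total = 1184
  {Red, Amber}: total = 2193
  {Blue, Amber}: total = 2229
  {Red, Blue}: total = 2394
Best pair: {Green, Amber} with total 921.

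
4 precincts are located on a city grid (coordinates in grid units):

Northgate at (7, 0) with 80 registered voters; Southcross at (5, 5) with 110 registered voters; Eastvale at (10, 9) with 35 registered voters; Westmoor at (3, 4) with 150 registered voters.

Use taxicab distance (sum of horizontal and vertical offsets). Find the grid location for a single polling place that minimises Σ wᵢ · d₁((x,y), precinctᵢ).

(5, 4)

Manhattan distance separates: Σwᵢ(|x−xᵢ|+|y−yᵢ|) = Σwᵢ|x−xᵢ| + Σwᵢ|y−yᵢ|, so x and y are optimised independently as 1-D weighted medians.
Total weight W = 375; half = 187.5.
x-coordinate, sorted with cumulative weight:
  x=3 (Westmoor, w=150) cum 150
  x=5 (Southcross, w=110) cum 260  ← median
  x=7 (Northgate, w=80) cum 340
  x=10 (Eastvale, w=35) cum 375
⇒ x* = 5
y-coordinate, sorted with cumulative weight:
  y=0 (Northgate, w=80) cum 80
  y=4 (Westmoor, w=150) cum 230  ← median
  y=5 (Southcross, w=110) cum 340
  y=9 (Eastvale, w=35) cum 375
⇒ y* = 4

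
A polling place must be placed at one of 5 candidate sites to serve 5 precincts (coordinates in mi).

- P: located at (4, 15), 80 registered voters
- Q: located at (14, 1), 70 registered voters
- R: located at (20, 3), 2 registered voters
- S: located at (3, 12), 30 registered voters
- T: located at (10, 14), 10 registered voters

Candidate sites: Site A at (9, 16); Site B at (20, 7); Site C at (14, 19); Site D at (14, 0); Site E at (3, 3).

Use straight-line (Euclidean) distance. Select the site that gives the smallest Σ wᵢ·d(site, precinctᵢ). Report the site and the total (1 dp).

Site A, total 1787.5 mi

Total weighted distance at each candidate:
  Site A (9, 16): total = 1787.5
  Site B (20, 7): total = 2686.7
  Site C (14, 19): total = 2611.0
  Site D (14, 0): total = 2159.6
  Site E (3, 3): total = 2180.3
Minimum is at Site A with total 1787.5 mi.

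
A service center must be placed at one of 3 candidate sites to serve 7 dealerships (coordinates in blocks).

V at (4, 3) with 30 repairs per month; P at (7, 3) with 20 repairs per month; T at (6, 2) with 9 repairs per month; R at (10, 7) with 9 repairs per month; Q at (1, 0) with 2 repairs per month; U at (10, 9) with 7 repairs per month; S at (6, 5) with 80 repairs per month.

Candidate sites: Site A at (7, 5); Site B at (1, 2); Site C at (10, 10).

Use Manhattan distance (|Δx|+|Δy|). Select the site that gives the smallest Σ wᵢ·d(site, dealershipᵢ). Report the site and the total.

Site A, total 422 blocks

Total weighted distance at each candidate:
  Site A (7, 5): total = 422
  Site B (1, 2): total = 1187
  Site C (10, 10): total = 1490
Minimum is at Site A with total 422 blocks.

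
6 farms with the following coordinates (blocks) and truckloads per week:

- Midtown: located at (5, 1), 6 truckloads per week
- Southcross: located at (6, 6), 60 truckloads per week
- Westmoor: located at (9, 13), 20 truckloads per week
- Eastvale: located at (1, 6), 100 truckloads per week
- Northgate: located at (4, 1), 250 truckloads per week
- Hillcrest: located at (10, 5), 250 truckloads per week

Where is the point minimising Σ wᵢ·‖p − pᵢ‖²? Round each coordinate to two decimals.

(6.08, 3.97)

The minimiser of Σwᵢ‖p−pᵢ‖² is the weighted centroid p* = (Σwᵢpᵢ)/(Σwᵢ).
Σwᵢ = 686.
Σwᵢxᵢ = 6·5 + 60·6 + 20·9 + 100·1 + 250·4 + 250·10 = 4170.
Σwᵢyᵢ = 6·1 + 60·6 + 20·13 + 100·6 + 250·1 + 250·5 = 2726.
x* = 4170/686 = 6.08, y* = 2726/686 = 3.97.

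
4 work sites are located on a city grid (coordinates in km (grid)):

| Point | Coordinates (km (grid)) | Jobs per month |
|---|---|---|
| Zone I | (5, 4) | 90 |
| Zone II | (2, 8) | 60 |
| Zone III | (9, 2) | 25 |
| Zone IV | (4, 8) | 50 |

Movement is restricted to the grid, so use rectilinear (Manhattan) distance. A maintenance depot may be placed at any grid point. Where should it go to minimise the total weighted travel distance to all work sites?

(5, 4)

Manhattan distance separates: Σwᵢ(|x−xᵢ|+|y−yᵢ|) = Σwᵢ|x−xᵢ| + Σwᵢ|y−yᵢ|, so x and y are optimised independently as 1-D weighted medians.
Total weight W = 225; half = 112.5.
x-coordinate, sorted with cumulative weight:
  x=2 (Zone II, w=60) cum 60
  x=4 (Zone IV, w=50) cum 110
  x=5 (Zone I, w=90) cum 200  ← median
  x=9 (Zone III, w=25) cum 225
⇒ x* = 5
y-coordinate, sorted with cumulative weight:
  y=2 (Zone III, w=25) cum 25
  y=4 (Zone I, w=90) cum 115  ← median
  y=8 (Zone II, w=60) cum 175
  y=8 (Zone IV, w=50) cum 225
⇒ y* = 4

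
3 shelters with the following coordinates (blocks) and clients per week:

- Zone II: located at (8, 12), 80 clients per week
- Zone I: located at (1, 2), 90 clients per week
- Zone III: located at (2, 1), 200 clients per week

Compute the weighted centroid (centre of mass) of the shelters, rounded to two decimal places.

(3.05, 3.62)

The minimiser of Σwᵢ‖p−pᵢ‖² is the weighted centroid p* = (Σwᵢpᵢ)/(Σwᵢ).
Σwᵢ = 370.
Σwᵢxᵢ = 80·8 + 90·1 + 200·2 = 1130.
Σwᵢyᵢ = 80·12 + 90·2 + 200·1 = 1340.
x* = 1130/370 = 3.05, y* = 1340/370 = 3.62.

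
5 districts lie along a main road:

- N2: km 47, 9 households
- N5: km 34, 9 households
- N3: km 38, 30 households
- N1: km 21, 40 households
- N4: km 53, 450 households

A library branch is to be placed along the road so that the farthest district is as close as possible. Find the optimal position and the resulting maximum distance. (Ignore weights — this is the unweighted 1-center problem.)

location 37, max distance 16

The 1-center on a line is the midpoint of the two extreme points: leftmost at 21, rightmost at 53.
Optimal location = (21 + 53)/2 = 37; maximum distance = (53 − 21)/2 = 16.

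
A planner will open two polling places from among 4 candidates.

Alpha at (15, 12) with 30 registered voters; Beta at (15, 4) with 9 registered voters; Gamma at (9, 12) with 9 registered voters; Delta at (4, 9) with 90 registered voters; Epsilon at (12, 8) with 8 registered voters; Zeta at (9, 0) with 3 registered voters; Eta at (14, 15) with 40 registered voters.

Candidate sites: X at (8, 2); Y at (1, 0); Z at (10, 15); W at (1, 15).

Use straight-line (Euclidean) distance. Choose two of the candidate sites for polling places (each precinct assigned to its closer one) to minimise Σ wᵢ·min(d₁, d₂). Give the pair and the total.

Evaluate every pair (each demand assigned to the nearer of the two):
  {Z, W}: total = 1179.2
  {X, Z}: total = 1218.9
  {Y, Z}: total = 1318.1
  {X, W}: total = 1696.7
  {X, Y}: total = 1884.9
  {Y, W}: total = 1889.5
Best pair: {Z, W} with total 1179.2.

{Z, W}, total 1179.2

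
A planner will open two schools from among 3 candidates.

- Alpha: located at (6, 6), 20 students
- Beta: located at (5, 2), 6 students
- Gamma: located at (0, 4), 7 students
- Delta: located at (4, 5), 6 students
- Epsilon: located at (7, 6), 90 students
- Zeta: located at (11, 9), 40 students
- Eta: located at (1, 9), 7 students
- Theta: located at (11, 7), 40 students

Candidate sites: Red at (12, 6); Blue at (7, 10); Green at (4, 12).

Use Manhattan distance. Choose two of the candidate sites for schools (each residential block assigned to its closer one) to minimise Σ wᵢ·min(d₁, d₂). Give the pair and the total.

Evaluate every pair (each demand assigned to the nearer of the two):
  {Red, Blue}: total = 948
  {Red, Green}: total = 1044
  {Blue, Green}: total = 1168
Best pair: {Red, Blue} with total 948.

{Red, Blue}, total 948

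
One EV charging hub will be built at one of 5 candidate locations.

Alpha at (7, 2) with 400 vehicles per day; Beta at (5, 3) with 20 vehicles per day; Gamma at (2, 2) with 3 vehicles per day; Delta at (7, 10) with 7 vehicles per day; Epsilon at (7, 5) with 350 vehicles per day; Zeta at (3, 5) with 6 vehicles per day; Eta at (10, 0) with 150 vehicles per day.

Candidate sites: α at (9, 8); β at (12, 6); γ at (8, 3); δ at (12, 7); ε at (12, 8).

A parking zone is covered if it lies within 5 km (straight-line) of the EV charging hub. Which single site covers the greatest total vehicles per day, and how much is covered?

Coverage radius r = 5 km; a point is covered iff (Δx)²+(Δy)² ≤ 5² = 25.
  α (9, 8): covers {Delta, Epsilon} → 357
  β (12, 6): covers {none} → 0
  γ (8, 3): covers {Alpha, Beta, Epsilon, Eta} → 920
  δ (12, 7): covers {none} → 0
  ε (12, 8): covers {none} → 0
Maximum coverage at γ: 920 vehicles per day.

γ, covering 920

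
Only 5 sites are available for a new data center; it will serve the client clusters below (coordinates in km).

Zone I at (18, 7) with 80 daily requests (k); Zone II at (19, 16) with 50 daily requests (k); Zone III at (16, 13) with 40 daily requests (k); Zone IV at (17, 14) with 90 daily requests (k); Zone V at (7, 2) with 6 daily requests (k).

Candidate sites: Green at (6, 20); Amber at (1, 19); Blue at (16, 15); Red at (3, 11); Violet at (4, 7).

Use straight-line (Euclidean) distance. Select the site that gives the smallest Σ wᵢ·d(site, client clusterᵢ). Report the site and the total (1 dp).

Blue, total 1120.0 km

Total weighted distance at each candidate:
  Green (6, 20): total = 3819.5
  Amber (1, 19): total = 4840.2
  Blue (16, 15): total = 1120.0
  Red (3, 11): total = 3953.9
  Violet (4, 7): total = 3895.1
Minimum is at Blue with total 1120.0 km.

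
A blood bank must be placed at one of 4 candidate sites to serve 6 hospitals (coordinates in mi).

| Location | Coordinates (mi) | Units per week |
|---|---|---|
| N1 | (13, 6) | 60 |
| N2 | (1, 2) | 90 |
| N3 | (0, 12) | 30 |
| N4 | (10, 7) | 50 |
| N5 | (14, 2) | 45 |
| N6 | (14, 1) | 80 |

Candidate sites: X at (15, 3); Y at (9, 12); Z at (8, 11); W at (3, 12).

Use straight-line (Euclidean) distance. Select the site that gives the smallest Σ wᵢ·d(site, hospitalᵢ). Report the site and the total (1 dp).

X, total 2567.0 mi

Total weighted distance at each candidate:
  X (15, 3): total = 2567.0
  Y (9, 12): total = 3579.9
  Z (8, 11): total = 3335.6
  W (3, 12): total = 4051.1
Minimum is at X with total 2567.0 mi.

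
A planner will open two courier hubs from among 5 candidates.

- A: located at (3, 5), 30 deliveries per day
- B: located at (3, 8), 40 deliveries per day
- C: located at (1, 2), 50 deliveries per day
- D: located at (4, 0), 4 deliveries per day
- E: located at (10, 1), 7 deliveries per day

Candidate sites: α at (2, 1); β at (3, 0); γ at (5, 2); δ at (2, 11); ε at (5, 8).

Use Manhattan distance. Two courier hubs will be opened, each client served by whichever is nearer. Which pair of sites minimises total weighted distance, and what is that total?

{α, ε}, total 398

Evaluate every pair (each demand assigned to the nearer of the two):
  {α, ε}: total = 398
  {α, δ}: total = 478
  {γ, ε}: total = 484
  {β, ε}: total = 490
  {γ, δ}: total = 564
  {β, δ}: total = 570
  {α, γ}: total = 624
  {α, β}: total = 630
  {β, γ}: total = 716
  {δ, ε}: total = 850
Best pair: {α, ε} with total 398.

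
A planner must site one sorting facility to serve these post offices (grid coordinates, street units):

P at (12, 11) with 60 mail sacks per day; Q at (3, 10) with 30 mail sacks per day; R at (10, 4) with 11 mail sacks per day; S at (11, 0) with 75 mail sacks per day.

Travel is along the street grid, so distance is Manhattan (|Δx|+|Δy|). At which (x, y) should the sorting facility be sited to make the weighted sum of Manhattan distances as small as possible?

(11, 10)

Manhattan distance separates: Σwᵢ(|x−xᵢ|+|y−yᵢ|) = Σwᵢ|x−xᵢ| + Σwᵢ|y−yᵢ|, so x and y are optimised independently as 1-D weighted medians.
Total weight W = 176; half = 88.
x-coordinate, sorted with cumulative weight:
  x=3 (Q, w=30) cum 30
  x=10 (R, w=11) cum 41
  x=11 (S, w=75) cum 116  ← median
  x=12 (P, w=60) cum 176
⇒ x* = 11
y-coordinate, sorted with cumulative weight:
  y=0 (S, w=75) cum 75
  y=4 (R, w=11) cum 86
  y=10 (Q, w=30) cum 116  ← median
  y=11 (P, w=60) cum 176
⇒ y* = 10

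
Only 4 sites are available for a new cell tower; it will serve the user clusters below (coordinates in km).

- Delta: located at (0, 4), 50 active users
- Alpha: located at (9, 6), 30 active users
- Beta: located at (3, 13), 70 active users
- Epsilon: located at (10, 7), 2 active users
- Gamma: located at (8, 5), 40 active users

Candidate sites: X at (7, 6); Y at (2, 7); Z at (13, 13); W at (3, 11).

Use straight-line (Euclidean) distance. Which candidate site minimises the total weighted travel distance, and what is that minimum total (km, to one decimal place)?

X, total 1051.3 km

Total weighted distance at each candidate:
  X (7, 6): total = 1051.3
  Y (2, 7): total = 1087.2
  Z (13, 13): total = 2123.2
  W (3, 11): total = 1083.6
Minimum is at X with total 1051.3 km.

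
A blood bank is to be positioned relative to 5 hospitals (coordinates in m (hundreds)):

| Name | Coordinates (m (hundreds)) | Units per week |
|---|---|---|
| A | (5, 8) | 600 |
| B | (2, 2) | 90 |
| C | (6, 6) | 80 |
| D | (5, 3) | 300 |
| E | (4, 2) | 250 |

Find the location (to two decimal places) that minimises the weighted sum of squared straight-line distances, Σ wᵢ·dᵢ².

(4.67, 5.20)

The minimiser of Σwᵢ‖p−pᵢ‖² is the weighted centroid p* = (Σwᵢpᵢ)/(Σwᵢ).
Σwᵢ = 1320.
Σwᵢxᵢ = 600·5 + 90·2 + 80·6 + 300·5 + 250·4 = 6160.
Σwᵢyᵢ = 600·8 + 90·2 + 80·6 + 300·3 + 250·2 = 6860.
x* = 6160/1320 = 4.67, y* = 6860/1320 = 5.20.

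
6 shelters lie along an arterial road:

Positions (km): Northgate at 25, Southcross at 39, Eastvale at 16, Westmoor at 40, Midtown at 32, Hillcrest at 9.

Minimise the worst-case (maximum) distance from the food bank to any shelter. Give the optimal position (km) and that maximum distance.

The 1-center on a line is the midpoint of the two extreme points: leftmost at 9, rightmost at 40.
Optimal location = (9 + 40)/2 = 24.5; maximum distance = (40 − 9)/2 = 15.5.

location 24.5, max distance 15.5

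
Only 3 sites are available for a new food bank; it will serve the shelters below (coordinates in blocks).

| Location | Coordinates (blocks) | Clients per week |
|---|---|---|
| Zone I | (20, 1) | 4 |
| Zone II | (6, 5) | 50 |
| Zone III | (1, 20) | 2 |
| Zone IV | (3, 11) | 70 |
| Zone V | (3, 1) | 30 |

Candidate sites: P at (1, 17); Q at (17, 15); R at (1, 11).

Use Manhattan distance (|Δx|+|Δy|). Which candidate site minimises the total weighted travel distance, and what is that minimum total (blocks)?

Total weighted distance at each candidate:
  P (1, 17): total = 2096
  Q (17, 15): total = 3260
  R (1, 11): total = 1184
Minimum is at R with total 1184 blocks.

R, total 1184 blocks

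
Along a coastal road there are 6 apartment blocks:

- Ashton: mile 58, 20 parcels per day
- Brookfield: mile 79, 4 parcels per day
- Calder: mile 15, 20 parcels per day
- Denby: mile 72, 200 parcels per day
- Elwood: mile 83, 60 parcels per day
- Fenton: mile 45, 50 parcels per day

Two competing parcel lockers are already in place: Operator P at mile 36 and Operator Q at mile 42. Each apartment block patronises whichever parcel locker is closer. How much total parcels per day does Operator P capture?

20

The indifferent point is the midpoint (36+42)/2 = 39; apartment blocks left of it (closer to Operator P at 36) go to Operator P, those right go to Operator Q.
  Calder at 15 (w=20) → Operator P
  Fenton at 45 (w=50) → Operator Q
  Ashton at 58 (w=20) → Operator Q
  Denby at 72 (w=200) → Operator Q
  Brookfield at 79 (w=4) → Operator Q
  Elwood at 83 (w=60) → Operator Q
Operator P captures 20; Operator Q captures 334.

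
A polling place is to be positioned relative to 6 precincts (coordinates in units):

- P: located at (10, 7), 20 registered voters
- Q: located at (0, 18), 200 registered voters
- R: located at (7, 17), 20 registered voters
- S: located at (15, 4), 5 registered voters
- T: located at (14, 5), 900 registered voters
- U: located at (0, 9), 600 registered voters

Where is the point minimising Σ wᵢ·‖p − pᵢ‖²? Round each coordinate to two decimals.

(7.46, 8.02)

The minimiser of Σwᵢ‖p−pᵢ‖² is the weighted centroid p* = (Σwᵢpᵢ)/(Σwᵢ).
Σwᵢ = 1745.
Σwᵢxᵢ = 20·10 + 200·0 + 20·7 + 5·15 + 900·14 + 600·0 = 13015.
Σwᵢyᵢ = 20·7 + 200·18 + 20·17 + 5·4 + 900·5 + 600·9 = 14000.
x* = 13015/1745 = 7.46, y* = 14000/1745 = 8.02.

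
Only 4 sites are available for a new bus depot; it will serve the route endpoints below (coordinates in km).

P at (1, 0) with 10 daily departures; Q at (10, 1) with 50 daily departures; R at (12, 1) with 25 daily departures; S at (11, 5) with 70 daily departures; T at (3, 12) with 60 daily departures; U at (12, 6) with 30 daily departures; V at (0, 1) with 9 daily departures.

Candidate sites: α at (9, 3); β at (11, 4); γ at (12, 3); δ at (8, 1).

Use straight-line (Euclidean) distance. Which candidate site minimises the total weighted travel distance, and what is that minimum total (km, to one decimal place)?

Total weighted distance at each candidate:
  α (9, 3): total = 1344.6
  β (11, 4): total = 1263.4
  γ (12, 3): total = 1425.1
  δ (8, 1): total = 1609.8
Minimum is at β with total 1263.4 km.

β, total 1263.4 km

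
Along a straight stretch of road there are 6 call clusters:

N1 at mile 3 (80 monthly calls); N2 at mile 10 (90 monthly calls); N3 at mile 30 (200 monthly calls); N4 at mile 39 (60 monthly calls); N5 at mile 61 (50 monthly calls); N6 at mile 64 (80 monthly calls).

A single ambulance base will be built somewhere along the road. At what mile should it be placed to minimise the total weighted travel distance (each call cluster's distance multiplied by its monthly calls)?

For a sum of weighted absolute distances on a line, the optimum is the weighted median (not the mean). Total weight W = 560; half-weight = 280.
Sort by position and accumulate weight:
  mile 3 (N1, w=80) → cum 80
  mile 10 (N2, w=90) → cum 170
  mile 30 (N3, w=200) → cum 370  ≥ 280 → median here
  mile 39 (N4, w=60) → cum 430
  mile 61 (N5, w=50) → cum 480
  mile 64 (N6, w=80) → cum 560
Optimal location: mile 30.

x = 30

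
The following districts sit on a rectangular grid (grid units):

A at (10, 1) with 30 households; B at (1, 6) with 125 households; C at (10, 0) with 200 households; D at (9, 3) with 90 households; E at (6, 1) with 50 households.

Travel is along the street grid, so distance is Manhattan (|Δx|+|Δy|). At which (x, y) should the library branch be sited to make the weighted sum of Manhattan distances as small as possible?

Manhattan distance separates: Σwᵢ(|x−xᵢ|+|y−yᵢ|) = Σwᵢ|x−xᵢ| + Σwᵢ|y−yᵢ|, so x and y are optimised independently as 1-D weighted medians.
Total weight W = 495; half = 247.5.
x-coordinate, sorted with cumulative weight:
  x=1 (B, w=125) cum 125
  x=6 (E, w=50) cum 175
  x=9 (D, w=90) cum 265  ← median
  x=10 (A, w=30) cum 295
  x=10 (C, w=200) cum 495
⇒ x* = 9
y-coordinate, sorted with cumulative weight:
  y=0 (C, w=200) cum 200
  y=1 (A, w=30) cum 230
  y=1 (E, w=50) cum 280  ← median
  y=3 (D, w=90) cum 370
  y=6 (B, w=125) cum 495
⇒ y* = 1

(9, 1)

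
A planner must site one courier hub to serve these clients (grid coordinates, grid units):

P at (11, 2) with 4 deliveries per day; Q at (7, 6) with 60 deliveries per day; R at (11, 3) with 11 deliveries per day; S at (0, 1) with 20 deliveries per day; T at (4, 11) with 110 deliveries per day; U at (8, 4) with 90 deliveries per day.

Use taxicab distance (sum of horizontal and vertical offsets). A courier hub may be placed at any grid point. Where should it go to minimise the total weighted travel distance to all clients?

(7, 6)

Manhattan distance separates: Σwᵢ(|x−xᵢ|+|y−yᵢ|) = Σwᵢ|x−xᵢ| + Σwᵢ|y−yᵢ|, so x and y are optimised independently as 1-D weighted medians.
Total weight W = 295; half = 147.5.
x-coordinate, sorted with cumulative weight:
  x=0 (S, w=20) cum 20
  x=4 (T, w=110) cum 130
  x=7 (Q, w=60) cum 190  ← median
  x=8 (U, w=90) cum 280
  x=11 (P, w=4) cum 284
  x=11 (R, w=11) cum 295
⇒ x* = 7
y-coordinate, sorted with cumulative weight:
  y=1 (S, w=20) cum 20
  y=2 (P, w=4) cum 24
  y=3 (R, w=11) cum 35
  y=4 (U, w=90) cum 125
  y=6 (Q, w=60) cum 185  ← median
  y=11 (T, w=110) cum 295
⇒ y* = 6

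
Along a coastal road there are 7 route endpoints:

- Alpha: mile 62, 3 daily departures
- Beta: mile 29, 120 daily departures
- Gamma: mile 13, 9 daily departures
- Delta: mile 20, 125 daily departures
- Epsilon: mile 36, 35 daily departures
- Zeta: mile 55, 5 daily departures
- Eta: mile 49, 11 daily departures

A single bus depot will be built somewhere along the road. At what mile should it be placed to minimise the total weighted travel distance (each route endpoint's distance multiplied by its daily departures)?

For a sum of weighted absolute distances on a line, the optimum is the weighted median (not the mean). Total weight W = 308; half-weight = 154.
Sort by position and accumulate weight:
  mile 13 (Gamma, w=9) → cum 9
  mile 20 (Delta, w=125) → cum 134
  mile 29 (Beta, w=120) → cum 254  ≥ 154 → median here
  mile 36 (Epsilon, w=35) → cum 289
  mile 49 (Eta, w=11) → cum 300
  mile 55 (Zeta, w=5) → cum 305
  mile 62 (Alpha, w=3) → cum 308
Optimal location: mile 29.

x = 29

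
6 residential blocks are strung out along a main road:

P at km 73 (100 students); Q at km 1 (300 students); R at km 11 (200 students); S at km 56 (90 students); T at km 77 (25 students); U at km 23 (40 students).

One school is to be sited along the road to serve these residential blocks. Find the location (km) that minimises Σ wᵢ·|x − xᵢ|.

x = 11

For a sum of weighted absolute distances on a line, the optimum is the weighted median (not the mean). Total weight W = 755; half-weight = 377.5.
Sort by position and accumulate weight:
  km 1 (Q, w=300) → cum 300
  km 11 (R, w=200) → cum 500  ≥ 377.5 → median here
  km 23 (U, w=40) → cum 540
  km 56 (S, w=90) → cum 630
  km 73 (P, w=100) → cum 730
  km 77 (T, w=25) → cum 755
Optimal location: km 11.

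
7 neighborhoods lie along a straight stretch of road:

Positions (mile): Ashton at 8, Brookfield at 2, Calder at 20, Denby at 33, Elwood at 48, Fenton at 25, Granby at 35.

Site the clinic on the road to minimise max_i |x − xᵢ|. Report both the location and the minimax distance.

location 25, max distance 23

The 1-center on a line is the midpoint of the two extreme points: leftmost at 2, rightmost at 48.
Optimal location = (2 + 48)/2 = 25; maximum distance = (48 − 2)/2 = 23.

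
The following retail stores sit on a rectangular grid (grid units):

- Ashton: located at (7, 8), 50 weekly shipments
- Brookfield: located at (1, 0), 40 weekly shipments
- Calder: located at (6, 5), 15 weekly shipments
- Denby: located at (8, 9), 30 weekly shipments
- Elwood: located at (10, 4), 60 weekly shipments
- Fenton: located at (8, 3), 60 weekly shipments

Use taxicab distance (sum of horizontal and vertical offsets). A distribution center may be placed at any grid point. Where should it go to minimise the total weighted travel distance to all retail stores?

(8, 4)

Manhattan distance separates: Σwᵢ(|x−xᵢ|+|y−yᵢ|) = Σwᵢ|x−xᵢ| + Σwᵢ|y−yᵢ|, so x and y are optimised independently as 1-D weighted medians.
Total weight W = 255; half = 127.5.
x-coordinate, sorted with cumulative weight:
  x=1 (Brookfield, w=40) cum 40
  x=6 (Calder, w=15) cum 55
  x=7 (Ashton, w=50) cum 105
  x=8 (Denby, w=30) cum 135  ← median
  x=8 (Fenton, w=60) cum 195
  x=10 (Elwood, w=60) cum 255
⇒ x* = 8
y-coordinate, sorted with cumulative weight:
  y=0 (Brookfield, w=40) cum 40
  y=3 (Fenton, w=60) cum 100
  y=4 (Elwood, w=60) cum 160  ← median
  y=5 (Calder, w=15) cum 175
  y=8 (Ashton, w=50) cum 225
  y=9 (Denby, w=30) cum 255
⇒ y* = 4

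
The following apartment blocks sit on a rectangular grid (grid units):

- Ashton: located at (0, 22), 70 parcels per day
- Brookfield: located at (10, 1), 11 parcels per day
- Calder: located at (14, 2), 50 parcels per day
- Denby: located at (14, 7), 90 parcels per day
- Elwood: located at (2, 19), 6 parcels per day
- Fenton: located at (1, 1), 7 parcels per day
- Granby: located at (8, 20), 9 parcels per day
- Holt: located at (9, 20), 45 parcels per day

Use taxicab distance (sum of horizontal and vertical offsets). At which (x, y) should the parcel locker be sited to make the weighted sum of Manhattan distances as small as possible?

Manhattan distance separates: Σwᵢ(|x−xᵢ|+|y−yᵢ|) = Σwᵢ|x−xᵢ| + Σwᵢ|y−yᵢ|, so x and y are optimised independently as 1-D weighted medians.
Total weight W = 288; half = 144.
x-coordinate, sorted with cumulative weight:
  x=0 (Ashton, w=70) cum 70
  x=1 (Fenton, w=7) cum 77
  x=2 (Elwood, w=6) cum 83
  x=8 (Granby, w=9) cum 92
  x=9 (Holt, w=45) cum 137
  x=10 (Brookfield, w=11) cum 148  ← median
  x=14 (Calder, w=50) cum 198
  x=14 (Denby, w=90) cum 288
⇒ x* = 10
y-coordinate, sorted with cumulative weight:
  y=1 (Brookfield, w=11) cum 11
  y=1 (Fenton, w=7) cum 18
  y=2 (Calder, w=50) cum 68
  y=7 (Denby, w=90) cum 158  ← median
  y=19 (Elwood, w=6) cum 164
  y=20 (Granby, w=9) cum 173
  y=20 (Holt, w=45) cum 218
  y=22 (Ashton, w=70) cum 288
⇒ y* = 7

(10, 7)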